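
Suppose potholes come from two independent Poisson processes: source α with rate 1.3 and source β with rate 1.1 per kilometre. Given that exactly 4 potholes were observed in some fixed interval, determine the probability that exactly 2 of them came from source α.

0.3698

Given the total, each event is independently from source α with probability p = λ_α/(λ_α+λ_β) = 1.3/2.4 ≈ 0.5417.
So K ~ Binomial(4, 1.3/2.4): P(K = 2) = C(4,2) · (1.3/2.4)^2 · (1.1/2.4)^2 ≈ 0.3698.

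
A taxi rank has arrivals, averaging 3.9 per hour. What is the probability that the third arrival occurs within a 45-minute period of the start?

Over the interval, μ = 3.9 × 0.75 = 2.925 (a 45-minute period = 0.75 hours).
The third arrival falls in the interval iff at least 3 events occur there: P(S_3 ≤ t) = P(N ≥ 3) = 1 − P(N ≤ 2) ≈ 0.5598.

0.5598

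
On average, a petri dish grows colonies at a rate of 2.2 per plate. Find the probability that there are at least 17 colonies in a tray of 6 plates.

Over the interval, μ = 2.2 × 6 = 13.2 (a tray of 6 plates = 6 plates).
P(N ≥ 17) = 1 − P(N ≤ 16) = 1 − Σ_{j=0}^{16} e^(−μ) μ^j/j! ≈ 0.1792.

0.1792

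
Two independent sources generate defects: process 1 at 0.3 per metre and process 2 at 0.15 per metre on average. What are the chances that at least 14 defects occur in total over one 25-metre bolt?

Independent Poisson processes superpose: combined rate λ = 0.3 + 0.15 = 0.45 per metre.
Over the interval, μ = 0.45 × 25 = 11.25 (a 25-metre bolt = 25 metres).
P(N ≥ 14) = 1 − P(N ≤ 13) ≈ 0.2424.

0.2424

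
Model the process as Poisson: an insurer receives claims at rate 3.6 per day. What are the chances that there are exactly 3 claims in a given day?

0.2125

With mean μ = 3.6 per day,
P(N = 3) = e^(−μ) μ^3/3! = e^(−3.6) · 3.6^3/6 ≈ 0.2125.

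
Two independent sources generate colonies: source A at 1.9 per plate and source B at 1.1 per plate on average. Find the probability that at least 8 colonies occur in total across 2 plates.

Independent Poisson processes superpose: combined rate λ = 1.9 + 1.1 = 3 per plate.
Over the interval, μ = 3 × 2 = 6 (2 plates).
P(N ≥ 8) = 1 − P(N ≤ 7) ≈ 0.2560.

0.2560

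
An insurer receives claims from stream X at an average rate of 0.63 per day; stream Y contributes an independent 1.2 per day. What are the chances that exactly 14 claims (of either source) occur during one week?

Independent Poisson processes superpose: combined rate λ = 0.63 + 1.2 = 1.83 per day.
Over the interval, μ = 1.83 × 7 = 12.81 (a week = 7 days).
P(N = 14) = e^(−12.81) · 12.81^14/14! ≈ 0.1005.

0.1005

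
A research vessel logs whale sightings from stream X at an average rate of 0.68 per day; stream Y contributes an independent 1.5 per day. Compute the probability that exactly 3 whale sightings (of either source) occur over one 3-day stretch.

0.0673

Independent Poisson processes superpose: combined rate λ = 0.68 + 1.5 = 2.18 per day.
Over the interval, μ = 2.18 × 3 = 6.54 (a 3-day stretch = 3 days).
P(N = 3) = e^(−6.54) · 6.54^3/3! ≈ 0.0673.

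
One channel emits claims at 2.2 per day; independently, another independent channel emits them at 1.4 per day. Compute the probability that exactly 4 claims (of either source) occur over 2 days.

0.0836

Independent Poisson processes superpose: combined rate λ = 2.2 + 1.4 = 3.6 per day.
Over the interval, μ = 3.6 × 2 = 7.2 (2 days).
P(N = 4) = e^(−7.2) · 7.2^4/4! ≈ 0.0836.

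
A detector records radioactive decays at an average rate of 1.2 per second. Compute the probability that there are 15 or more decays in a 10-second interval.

Over the interval, μ = 1.2 × 10 = 12 (a 10-second interval = 10 seconds).
P(N ≥ 15) = 1 − P(N ≤ 14) = 1 − Σ_{j=0}^{14} e^(−μ) μ^j/j! ≈ 0.2280.

0.2280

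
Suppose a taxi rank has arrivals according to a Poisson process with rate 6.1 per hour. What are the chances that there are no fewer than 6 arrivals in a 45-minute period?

0.3099

Over the interval, μ = 6.1 × 0.75 = 4.575 (a 45-minute period = 0.75 hours).
P(N ≥ 6) = 1 − P(N ≤ 5) = 1 − Σ_{j=0}^{5} e^(−μ) μ^j/j! ≈ 0.3099.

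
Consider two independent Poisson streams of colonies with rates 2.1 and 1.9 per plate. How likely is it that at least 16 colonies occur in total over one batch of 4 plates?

0.5333

Independent Poisson processes superpose: combined rate λ = 2.1 + 1.9 = 4 per plate.
Over the interval, μ = 4 × 4 = 16 (a batch of 4 plates = 4 plates).
P(N ≥ 16) = 1 − P(N ≤ 15) ≈ 0.5333.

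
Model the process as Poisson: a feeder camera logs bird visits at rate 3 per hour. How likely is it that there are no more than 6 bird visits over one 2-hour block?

Over the interval, μ = 3 × 2 = 6 (a 2-hour block = 2 hours).
P(N ≤ 6) = Σ_{j=0}^{6} e^(−μ) μ^j/j! ≈ 0.6063.

0.6063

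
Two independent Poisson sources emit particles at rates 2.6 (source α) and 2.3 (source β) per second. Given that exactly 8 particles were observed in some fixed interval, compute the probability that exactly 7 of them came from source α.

Given the total, each event is independently from source α with probability p = λ_α/(λ_α+λ_β) = 2.6/4.9 ≈ 0.5306.
So K ~ Binomial(8, 2.6/4.9): P(K = 7) = C(8,7) · (2.6/4.9)^7 · (2.3/4.9)^1 ≈ 0.0445.

0.0445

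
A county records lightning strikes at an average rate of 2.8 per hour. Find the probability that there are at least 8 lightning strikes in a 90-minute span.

Over the interval, μ = 2.8 × 1.5 = 4.2 (a 90-minute span = 1.5 hours).
P(N ≥ 8) = 1 − P(N ≤ 7) = 1 − Σ_{j=0}^{7} e^(−μ) μ^j/j! ≈ 0.0639.

0.0639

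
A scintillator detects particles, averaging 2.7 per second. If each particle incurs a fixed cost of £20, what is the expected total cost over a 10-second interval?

£540

E[N] = 2.7 × 10 = 27 (a 10-second interval = 10 seconds); E[cost] = 27 × £20 = £540.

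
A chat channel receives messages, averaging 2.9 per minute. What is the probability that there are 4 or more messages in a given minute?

0.3304

With mean μ = 2.9 per minute,
P(N ≥ 4) = 1 − P(N ≤ 3) = 1 − Σ_{j=0}^{3} e^(−μ) μ^j/j! ≈ 0.3304.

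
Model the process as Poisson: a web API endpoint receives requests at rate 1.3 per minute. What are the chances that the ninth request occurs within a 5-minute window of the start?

0.2084

Over the interval, μ = 1.3 × 5 = 6.5 (a 5-minute window = 5 minutes).
The ninth arrival falls in the interval iff at least 9 events occur there: P(S_9 ≤ t) = P(N ≥ 9) = 1 − P(N ≤ 8) ≈ 0.2084.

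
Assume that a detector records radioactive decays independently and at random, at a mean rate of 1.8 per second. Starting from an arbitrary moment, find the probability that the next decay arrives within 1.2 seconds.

0.8847

Inter-arrival times are exponential with rate λ = 1.8 per second.
P(T ≤ 1.2) = 1 − e^(−λt) = 1 − e^(−1.8 × 1.2) = 1 − e^(−2.16) ≈ 0.8847.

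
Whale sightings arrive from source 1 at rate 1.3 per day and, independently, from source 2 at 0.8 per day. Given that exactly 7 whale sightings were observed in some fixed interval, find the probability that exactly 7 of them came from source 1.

Given the total, each event is independently from source 1 with probability p = λ_1/(λ_1+λ_2) = 1.3/2.1 ≈ 0.6190.
So K ~ Binomial(7, 1.3/2.1): P(K = 7) = C(7,7) · (1.3/2.1)^7 · (0.8/2.1)^0 ≈ 0.0348.

0.0348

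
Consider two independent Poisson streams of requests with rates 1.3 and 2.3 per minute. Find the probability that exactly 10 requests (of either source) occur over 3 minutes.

0.1214

Independent Poisson processes superpose: combined rate λ = 1.3 + 2.3 = 3.6 per minute.
Over the interval, μ = 3.6 × 3 = 10.8 (3 minutes).
P(N = 10) = e^(−10.8) · 10.8^10/10! ≈ 0.1214.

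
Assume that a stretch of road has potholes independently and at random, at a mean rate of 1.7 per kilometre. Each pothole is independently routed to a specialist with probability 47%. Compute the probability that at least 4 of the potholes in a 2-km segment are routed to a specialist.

0.0785

Thinning: the potholes that are routed to a specialist themselves form a Poisson process with rate 0.47 × 1.7 = 0.799 per kilometre.
Over the interval, μ = 0.799 × 2 = 1.598 (a 2-km segment = 2 kilometres).
P(N ≥ 4) = 1 − P(N ≤ 3) ≈ 0.0785.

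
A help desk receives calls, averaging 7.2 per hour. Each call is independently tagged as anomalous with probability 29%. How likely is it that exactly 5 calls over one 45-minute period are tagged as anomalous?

Thinning: the calls that are tagged as anomalous themselves form a Poisson process with rate 0.29 × 7.2 = 2.088 per hour.
Over the interval, μ = 2.088 × 0.75 = 1.566 (a 45-minute period = 0.75 hours).
P(N = 5) = e^(−1.566) · 1.566^5/5! ≈ 0.0164.

0.0164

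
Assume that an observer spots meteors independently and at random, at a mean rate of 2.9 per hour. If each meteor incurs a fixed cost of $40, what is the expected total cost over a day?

$2784

E[N] = 2.9 × 24 = 69.6 (a day = 24 hours); E[cost] = 69.6 × $40 = $2784.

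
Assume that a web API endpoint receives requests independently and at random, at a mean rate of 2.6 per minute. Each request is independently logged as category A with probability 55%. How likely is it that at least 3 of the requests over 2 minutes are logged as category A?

0.5447

Thinning: the requests that are logged as category A themselves form a Poisson process with rate 0.55 × 2.6 = 1.43 per minute.
Over the interval, μ = 1.43 × 2 = 2.86 (2 minutes).
P(N ≥ 3) = 1 − P(N ≤ 2) ≈ 0.5447.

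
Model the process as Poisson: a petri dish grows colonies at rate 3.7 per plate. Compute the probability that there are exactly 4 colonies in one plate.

0.1931

With mean μ = 3.7 per plate,
P(N = 4) = e^(−μ) μ^4/4! = e^(−3.7) · 3.7^4/24 ≈ 0.1931.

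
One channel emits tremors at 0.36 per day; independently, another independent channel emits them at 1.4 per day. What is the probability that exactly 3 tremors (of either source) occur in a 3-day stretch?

0.1249

Independent Poisson processes superpose: combined rate λ = 0.36 + 1.4 = 1.76 per day.
Over the interval, μ = 1.76 × 3 = 5.28 (a 3-day stretch = 3 days).
P(N = 3) = e^(−5.28) · 5.28^3/3! ≈ 0.1249.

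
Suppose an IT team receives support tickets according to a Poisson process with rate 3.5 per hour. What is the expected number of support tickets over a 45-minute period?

E[N] = λt = 3.5 × 0.75 = 2.625 (a 45-minute period = 0.75 hours).

2.625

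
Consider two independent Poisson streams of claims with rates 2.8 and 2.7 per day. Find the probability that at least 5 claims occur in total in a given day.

Independent Poisson processes superpose: combined rate λ = 2.8 + 2.7 = 5.5 per day.
So μ = 5.5.
P(N ≥ 5) = 1 − P(N ≤ 4) ≈ 0.6425.

0.6425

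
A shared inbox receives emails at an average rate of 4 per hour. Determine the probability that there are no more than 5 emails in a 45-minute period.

0.9161

Over the interval, μ = 4 × 0.75 = 3 (a 45-minute period = 0.75 hours).
P(N ≤ 5) = Σ_{j=0}^{5} e^(−μ) μ^j/j! ≈ 0.9161.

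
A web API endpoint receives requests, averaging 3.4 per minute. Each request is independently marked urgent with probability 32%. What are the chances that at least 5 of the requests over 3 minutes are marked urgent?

Thinning: the requests that are marked urgent themselves form a Poisson process with rate 0.32 × 3.4 = 1.088 per minute.
Over the interval, μ = 1.088 × 3 = 3.264 (3 minutes).
P(N ≥ 5) = 1 − P(N ≤ 4) ≈ 0.2309.

0.2309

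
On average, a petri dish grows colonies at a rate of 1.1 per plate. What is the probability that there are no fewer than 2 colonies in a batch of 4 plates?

Over the interval, μ = 1.1 × 4 = 4.4 (a batch of 4 plates = 4 plates).
P(N ≥ 2) = 1 − P(N ≤ 1) = 1 − Σ_{j=0}^{1} e^(−μ) μ^j/j! ≈ 0.9337.

0.9337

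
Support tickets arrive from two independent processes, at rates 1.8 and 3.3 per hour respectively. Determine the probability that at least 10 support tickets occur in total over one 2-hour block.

Independent Poisson processes superpose: combined rate λ = 1.8 + 3.3 = 5.1 per hour.
Over the interval, μ = 5.1 × 2 = 10.2 (a 2-hour block = 2 hours).
P(N ≥ 10) = 1 − P(N ≤ 9) ≈ 0.5668.

0.5668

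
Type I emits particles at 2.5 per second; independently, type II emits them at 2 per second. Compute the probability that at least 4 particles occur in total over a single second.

0.6577

Independent Poisson processes superpose: combined rate λ = 2.5 + 2 = 4.5 per second.
So μ = 4.5.
P(N ≥ 4) = 1 − P(N ≤ 3) ≈ 0.6577.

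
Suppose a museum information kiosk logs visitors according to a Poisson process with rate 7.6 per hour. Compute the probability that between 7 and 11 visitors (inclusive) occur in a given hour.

With mean μ = 7.6 per hour,
P(7 ≤ N ≤ 11) = Σ_{j=7}^{11} e^(−7.6) · 7.6^j/j! ≈ 0.5501.

0.5501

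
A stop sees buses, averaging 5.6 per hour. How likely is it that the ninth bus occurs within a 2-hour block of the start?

Over the interval, μ = 5.6 × 2 = 11.2 (a 2-hour block = 2 hours).
The ninth arrival falls in the interval iff at least 9 events occur there: P(S_9 ≤ t) = P(N ≥ 9) = 1 − P(N ≤ 8) ≈ 0.7853.

0.7853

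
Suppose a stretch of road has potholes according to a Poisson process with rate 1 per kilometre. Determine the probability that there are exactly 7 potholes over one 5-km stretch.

Over the interval, μ = 1 × 5 = 5 (a 5-km stretch = 5 kilometres).
P(N = 7) = e^(−μ) μ^7/7! = e^(−5) · 5^7/5040 ≈ 0.1044.

0.1044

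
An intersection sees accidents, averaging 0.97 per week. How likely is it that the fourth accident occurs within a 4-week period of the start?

0.5427

Over the interval, μ = 0.97 × 4 = 3.88 (a 4-week period = 4 weeks).
The fourth arrival falls in the interval iff at least 4 events occur there: P(S_4 ≤ t) = P(N ≥ 4) = 1 − P(N ≤ 3) ≈ 0.5427.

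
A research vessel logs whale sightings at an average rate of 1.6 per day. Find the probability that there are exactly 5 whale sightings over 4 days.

0.1487

Over the interval, μ = 1.6 × 4 = 6.4 (4 days).
P(N = 5) = e^(−μ) μ^5/5! = e^(−6.4) · 6.4^5/120 ≈ 0.1487.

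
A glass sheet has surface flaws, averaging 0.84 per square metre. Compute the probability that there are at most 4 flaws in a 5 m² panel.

Over the interval, μ = 0.84 × 5 = 4.2 (a 5 m² panel = 5 square metres).
P(N ≤ 4) = Σ_{j=0}^{4} e^(−μ) μ^j/j! ≈ 0.5898.

0.5898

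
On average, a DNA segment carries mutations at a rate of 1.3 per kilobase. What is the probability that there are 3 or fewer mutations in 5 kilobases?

Over the interval, μ = 1.3 × 5 = 6.5 (5 kilobases).
P(N ≤ 3) = Σ_{j=0}^{3} e^(−μ) μ^j/j! ≈ 0.1118.

0.1118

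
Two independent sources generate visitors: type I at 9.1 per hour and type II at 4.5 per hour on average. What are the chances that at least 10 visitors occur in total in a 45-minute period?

0.5668

Independent Poisson processes superpose: combined rate λ = 9.1 + 4.5 = 13.6 per hour.
Over the interval, μ = 13.6 × 0.75 = 10.2 (a 45-minute period = 0.75 hours).
P(N ≥ 10) = 1 − P(N ≤ 9) ≈ 0.5668.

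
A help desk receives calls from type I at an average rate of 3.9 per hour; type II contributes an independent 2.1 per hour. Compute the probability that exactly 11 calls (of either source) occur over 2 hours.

Independent Poisson processes superpose: combined rate λ = 3.9 + 2.1 = 6 per hour.
Over the interval, μ = 6 × 2 = 12 (2 hours).
P(N = 11) = e^(−12) · 12^11/11! ≈ 0.1144.

0.1144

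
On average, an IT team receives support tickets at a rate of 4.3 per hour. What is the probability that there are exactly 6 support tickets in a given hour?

With mean μ = 4.3 per hour,
P(N = 6) = e^(−μ) μ^6/6! = e^(−4.3) · 4.3^6/720 ≈ 0.1191.

0.1191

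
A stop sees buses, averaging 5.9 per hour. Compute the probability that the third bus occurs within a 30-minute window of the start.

Over the interval, μ = 5.9 × 0.5 = 2.95 (a 30-minute window = 0.5 hours).
The third arrival falls in the interval iff at least 3 events occur there: P(S_3 ≤ t) = P(N ≥ 3) = 1 − P(N ≤ 2) ≈ 0.5655.

0.5655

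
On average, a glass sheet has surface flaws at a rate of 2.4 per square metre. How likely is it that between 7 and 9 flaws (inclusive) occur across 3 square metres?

Over the interval, μ = 2.4 × 3 = 7.2 (3 square metres).
P(7 ≤ N ≤ 9) = Σ_{j=7}^{9} e^(−7.2) · 7.2^j/j! ≈ 0.3893.

0.3893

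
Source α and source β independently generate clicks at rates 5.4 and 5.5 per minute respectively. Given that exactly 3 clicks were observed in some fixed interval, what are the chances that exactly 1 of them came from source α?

Given the total, each event is independently from source α with probability p = λ_α/(λ_α+λ_β) = 5.4/10.9 ≈ 0.4954.
So K ~ Binomial(3, 5.4/10.9): P(K = 1) = C(3,1) · (5.4/10.9)^1 · (5.5/10.9)^2 ≈ 0.3784.

0.3784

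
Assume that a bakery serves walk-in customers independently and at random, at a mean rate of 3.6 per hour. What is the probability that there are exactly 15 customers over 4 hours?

0.1012

Over the interval, μ = 3.6 × 4 = 14.4 (4 hours).
P(N = 15) = e^(−μ) μ^15/15! = e^(−14.4) · 14.4^15/1307674368000 ≈ 0.1012.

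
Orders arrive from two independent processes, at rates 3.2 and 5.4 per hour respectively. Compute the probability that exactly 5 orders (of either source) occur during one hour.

Independent Poisson processes superpose: combined rate λ = 3.2 + 5.4 = 8.6 per hour.
So μ = 8.6.
P(N = 5) = e^(−8.6) · 8.6^5/5! ≈ 0.0722.

0.0722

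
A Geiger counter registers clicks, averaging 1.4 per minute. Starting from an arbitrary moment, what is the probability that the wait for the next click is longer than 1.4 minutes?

0.1409

The wait for the next event is exponential with rate λ = 1.4 per minute.
P(T > 1.4) = e^(−λt) = e^(−1.4 × 1.4) = e^(−1.96) ≈ 0.1409.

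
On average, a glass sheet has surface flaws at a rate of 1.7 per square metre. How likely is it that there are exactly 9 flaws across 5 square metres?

0.1299

Over the interval, μ = 1.7 × 5 = 8.5 (5 square metres).
P(N = 9) = e^(−μ) μ^9/9! = e^(−8.5) · 8.5^9/362880 ≈ 0.1299.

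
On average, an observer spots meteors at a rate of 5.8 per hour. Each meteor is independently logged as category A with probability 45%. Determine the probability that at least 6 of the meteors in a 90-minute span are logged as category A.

0.2017

Thinning: the meteors that are logged as category A themselves form a Poisson process with rate 0.45 × 5.8 = 2.61 per hour.
Over the interval, μ = 2.61 × 1.5 = 3.915 (a 90-minute span = 1.5 hours).
P(N ≥ 6) = 1 − P(N ≤ 5) ≈ 0.2017.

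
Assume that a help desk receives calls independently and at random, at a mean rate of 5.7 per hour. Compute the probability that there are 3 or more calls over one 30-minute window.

Over the interval, μ = 5.7 × 0.5 = 2.85 (a 30-minute window = 0.5 hours).
P(N ≥ 3) = 1 − P(N ≤ 2) = 1 − Σ_{j=0}^{2} e^(−μ) μ^j/j! ≈ 0.5424.

0.5424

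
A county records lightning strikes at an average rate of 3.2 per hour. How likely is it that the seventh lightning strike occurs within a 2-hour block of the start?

0.4577

Over the interval, μ = 3.2 × 2 = 6.4 (a 2-hour block = 2 hours).
The seventh arrival falls in the interval iff at least 7 events occur there: P(S_7 ≤ t) = P(N ≥ 7) = 1 − P(N ≤ 6) ≈ 0.4577.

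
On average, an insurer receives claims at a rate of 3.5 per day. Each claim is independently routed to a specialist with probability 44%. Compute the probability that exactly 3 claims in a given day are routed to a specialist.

Thinning: the claims that are routed to a specialist themselves form a Poisson process with rate 0.44 × 3.5 = 1.54 per day.
So μ = 1.54.
P(N = 3) = e^(−1.54) · 1.54^3/3! ≈ 0.1305.

0.1305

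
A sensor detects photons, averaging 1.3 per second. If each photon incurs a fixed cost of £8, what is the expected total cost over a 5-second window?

E[N] = 1.3 × 5 = 6.5 (a 5-second window = 5 seconds); E[cost] = 6.5 × £8 = £52.

£52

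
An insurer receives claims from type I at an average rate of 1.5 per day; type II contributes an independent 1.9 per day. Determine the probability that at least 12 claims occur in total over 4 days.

Independent Poisson processes superpose: combined rate λ = 1.5 + 1.9 = 3.4 per day.
Over the interval, μ = 3.4 × 4 = 13.6 (4 days).
P(N ≥ 12) = 1 − P(N ≤ 11) ≈ 0.7048.

0.7048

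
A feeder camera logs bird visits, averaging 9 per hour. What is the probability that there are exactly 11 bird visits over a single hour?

0.0970

With mean μ = 9 per hour,
P(N = 11) = e^(−μ) μ^11/11! = e^(−9) · 9^11/39916800 ≈ 0.0970.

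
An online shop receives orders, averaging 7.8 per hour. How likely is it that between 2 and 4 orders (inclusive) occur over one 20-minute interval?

0.6100

Over the interval, μ = 7.8 × 1/3 = 2.6 (a 20-minute interval = 1/3 hours).
P(2 ≤ N ≤ 4) = Σ_{j=2}^{4} e^(−2.6) · 2.6^j/j! ≈ 0.6100.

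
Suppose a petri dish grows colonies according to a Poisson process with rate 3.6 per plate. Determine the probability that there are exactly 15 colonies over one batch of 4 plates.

0.1012

Over the interval, μ = 3.6 × 4 = 14.4 (a batch of 4 plates = 4 plates).
P(N = 15) = e^(−μ) μ^15/15! = e^(−14.4) · 14.4^15/1307674368000 ≈ 0.1012.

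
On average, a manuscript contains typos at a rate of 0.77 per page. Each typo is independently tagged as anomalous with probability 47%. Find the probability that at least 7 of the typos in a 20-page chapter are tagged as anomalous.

Thinning: the typos that are tagged as anomalous themselves form a Poisson process with rate 0.47 × 0.77 = 0.3619 per page.
Over the interval, μ = 0.3619 × 20 = 7.238 (a 20-page chapter = 20 pages).
P(N ≥ 7) = 1 − P(N ≤ 6) ≈ 0.5851.

0.5851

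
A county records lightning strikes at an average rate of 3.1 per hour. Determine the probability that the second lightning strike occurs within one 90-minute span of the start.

Over the interval, μ = 3.1 × 1.5 = 4.65 (a 90-minute span = 1.5 hours).
The second arrival falls in the interval iff at least 2 events occur there: P(S_2 ≤ t) = P(N ≥ 2) = 1 − P(N ≤ 1) ≈ 0.9460.

0.9460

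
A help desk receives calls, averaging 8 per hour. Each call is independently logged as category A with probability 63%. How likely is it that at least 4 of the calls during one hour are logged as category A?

0.7405

Thinning: the calls that are logged as category A themselves form a Poisson process with rate 0.63 × 8 = 5.04 per hour.
So μ = 5.04.
P(N ≥ 4) = 1 − P(N ≤ 3) ≈ 0.7405.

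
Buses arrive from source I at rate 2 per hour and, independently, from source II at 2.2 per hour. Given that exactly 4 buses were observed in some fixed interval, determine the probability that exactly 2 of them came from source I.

0.3733

Given the total, each event is independently from source I with probability p = λ_I/(λ_I+λ_II) = 2/4.2 ≈ 0.4762.
So K ~ Binomial(4, 2/4.2): P(K = 2) = C(4,2) · (2/4.2)^2 · (2.2/4.2)^2 ≈ 0.3733.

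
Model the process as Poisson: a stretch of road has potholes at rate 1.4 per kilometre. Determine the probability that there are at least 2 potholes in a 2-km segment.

Over the interval, μ = 1.4 × 2 = 2.8 (a 2-km segment = 2 kilometres).
P(N ≥ 2) = 1 − P(N ≤ 1) = 1 − Σ_{j=0}^{1} e^(−μ) μ^j/j! ≈ 0.7689.

0.7689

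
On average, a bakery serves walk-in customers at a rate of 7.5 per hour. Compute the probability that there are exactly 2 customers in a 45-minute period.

0.0571

Over the interval, μ = 7.5 × 0.75 = 5.625 (a 45-minute period = 0.75 hours).
P(N = 2) = e^(−μ) μ^2/2! = e^(−5.625) · 5.625^2/2 ≈ 0.0571.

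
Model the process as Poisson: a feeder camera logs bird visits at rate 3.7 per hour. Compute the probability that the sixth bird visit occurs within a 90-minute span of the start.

0.4796

Over the interval, μ = 3.7 × 1.5 = 5.55 (a 90-minute span = 1.5 hours).
The sixth arrival falls in the interval iff at least 6 events occur there: P(S_6 ≤ t) = P(N ≥ 6) = 1 − P(N ≤ 5) ≈ 0.4796.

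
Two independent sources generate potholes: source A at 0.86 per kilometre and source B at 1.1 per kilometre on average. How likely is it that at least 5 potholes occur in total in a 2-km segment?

Independent Poisson processes superpose: combined rate λ = 0.86 + 1.1 = 1.96 per kilometre.
Over the interval, μ = 1.96 × 2 = 3.92 (a 2-km segment = 2 kilometres).
P(N ≥ 5) = 1 − P(N ≤ 4) ≈ 0.3555.

0.3555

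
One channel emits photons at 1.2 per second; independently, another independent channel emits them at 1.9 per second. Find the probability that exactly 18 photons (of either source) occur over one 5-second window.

0.0773

Independent Poisson processes superpose: combined rate λ = 1.2 + 1.9 = 3.1 per second.
Over the interval, μ = 3.1 × 5 = 15.5 (a 5-second window = 5 seconds).
P(N = 18) = e^(−15.5) · 15.5^18/18! ≈ 0.0773.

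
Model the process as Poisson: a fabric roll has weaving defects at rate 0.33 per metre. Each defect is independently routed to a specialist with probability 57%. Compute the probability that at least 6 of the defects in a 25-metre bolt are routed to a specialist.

Thinning: the defects that are routed to a specialist themselves form a Poisson process with rate 0.57 × 0.33 = 0.1881 per metre.
Over the interval, μ = 0.1881 × 25 = 4.7025 (a 25-metre bolt = 25 metres).
P(N ≥ 6) = 1 − P(N ≤ 5) ≈ 0.3320.

0.3320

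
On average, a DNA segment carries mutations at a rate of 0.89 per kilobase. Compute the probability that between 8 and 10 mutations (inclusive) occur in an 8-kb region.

Over the interval, μ = 0.89 × 8 = 7.12 (an 8-kb region = 8 kilobases).
P(8 ≤ N ≤ 10) = Σ_{j=8}^{10} e^(−7.12) · 7.12^j/j! ≈ 0.3119.

0.3119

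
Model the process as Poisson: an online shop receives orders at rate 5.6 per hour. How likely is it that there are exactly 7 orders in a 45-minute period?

Over the interval, μ = 5.6 × 0.75 = 4.2 (a 45-minute period = 0.75 hours).
P(N = 7) = e^(−μ) μ^7/7! = e^(−4.2) · 4.2^7/5040 ≈ 0.0686.

0.0686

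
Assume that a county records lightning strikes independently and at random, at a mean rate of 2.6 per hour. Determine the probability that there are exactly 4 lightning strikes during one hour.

With mean μ = 2.6 per hour,
P(N = 4) = e^(−μ) μ^4/4! = e^(−2.6) · 2.6^4/24 ≈ 0.1414.

0.1414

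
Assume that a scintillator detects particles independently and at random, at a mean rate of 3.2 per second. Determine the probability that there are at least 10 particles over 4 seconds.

Over the interval, μ = 3.2 × 4 = 12.8 (4 seconds).
P(N ≥ 10) = 1 − P(N ≤ 9) = 1 − Σ_{j=0}^{9} e^(−μ) μ^j/j! ≈ 0.8206.

0.8206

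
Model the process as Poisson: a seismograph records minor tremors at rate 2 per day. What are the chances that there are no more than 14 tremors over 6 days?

Over the interval, μ = 2 × 6 = 12 (6 days).
P(N ≤ 14) = Σ_{j=0}^{14} e^(−μ) μ^j/j! ≈ 0.7720.

0.7720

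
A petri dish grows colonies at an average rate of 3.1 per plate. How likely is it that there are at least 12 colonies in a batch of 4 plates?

Over the interval, μ = 3.1 × 4 = 12.4 (a batch of 4 plates = 4 plates).
P(N ≥ 12) = 1 − P(N ≤ 11) = 1 − Σ_{j=0}^{11} e^(−μ) μ^j/j! ≈ 0.5833.

0.5833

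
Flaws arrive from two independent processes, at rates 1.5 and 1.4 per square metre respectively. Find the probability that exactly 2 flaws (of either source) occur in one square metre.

Independent Poisson processes superpose: combined rate λ = 1.5 + 1.4 = 2.9 per square metre.
So μ = 2.9.
P(N = 2) = e^(−2.9) · 2.9^2/2! ≈ 0.2314.

0.2314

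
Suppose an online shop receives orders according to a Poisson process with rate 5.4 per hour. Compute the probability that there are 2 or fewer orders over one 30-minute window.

Over the interval, μ = 5.4 × 0.5 = 2.7 (a 30-minute window = 0.5 hours).
P(N ≤ 2) = Σ_{j=0}^{2} e^(−μ) μ^j/j! ≈ 0.4936.

0.4936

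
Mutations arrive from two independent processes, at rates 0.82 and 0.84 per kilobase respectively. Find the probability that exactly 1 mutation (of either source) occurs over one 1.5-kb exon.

0.2064

Independent Poisson processes superpose: combined rate λ = 0.82 + 0.84 = 1.66 per kilobase.
Over the interval, μ = 1.66 × 1.5 = 2.49 (a 1.5-kb exon = 1.5 kilobases).
P(N = 1) = e^(−2.49) · 2.49^1/1! ≈ 0.2064.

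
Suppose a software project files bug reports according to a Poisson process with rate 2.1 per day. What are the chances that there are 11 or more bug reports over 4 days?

0.2257

Over the interval, μ = 2.1 × 4 = 8.4 (4 days).
P(N ≥ 11) = 1 − P(N ≤ 10) = 1 − Σ_{j=0}^{10} e^(−μ) μ^j/j! ≈ 0.2257.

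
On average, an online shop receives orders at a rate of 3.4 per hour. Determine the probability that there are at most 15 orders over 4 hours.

0.7083

Over the interval, μ = 3.4 × 4 = 13.6 (4 hours).
P(N ≤ 15) = Σ_{j=0}^{15} e^(−μ) μ^j/j! ≈ 0.7083.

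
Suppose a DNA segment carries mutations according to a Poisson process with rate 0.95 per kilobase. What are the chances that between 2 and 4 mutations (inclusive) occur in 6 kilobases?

0.3048

Over the interval, μ = 0.95 × 6 = 5.7 (6 kilobases).
P(2 ≤ N ≤ 4) = Σ_{j=2}^{4} e^(−5.7) · 5.7^j/j! ≈ 0.3048.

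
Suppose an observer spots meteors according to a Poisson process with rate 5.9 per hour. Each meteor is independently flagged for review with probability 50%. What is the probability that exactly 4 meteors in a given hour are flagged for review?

Thinning: the meteors that are flagged for review themselves form a Poisson process with rate 0.5 × 5.9 = 2.95 per hour.
So μ = 2.95.
P(N = 4) = e^(−2.95) · 2.95^4/4! ≈ 0.1652.

0.1652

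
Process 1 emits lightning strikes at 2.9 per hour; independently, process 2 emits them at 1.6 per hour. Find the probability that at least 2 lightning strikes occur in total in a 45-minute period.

0.8503

Independent Poisson processes superpose: combined rate λ = 2.9 + 1.6 = 4.5 per hour.
Over the interval, μ = 4.5 × 0.75 = 3.375 (a 45-minute period = 0.75 hours).
P(N ≥ 2) = 1 − P(N ≤ 1) ≈ 0.8503.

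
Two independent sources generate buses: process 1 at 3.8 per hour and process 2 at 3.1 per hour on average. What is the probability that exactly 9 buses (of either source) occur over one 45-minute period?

0.0415

Independent Poisson processes superpose: combined rate λ = 3.8 + 3.1 = 6.9 per hour.
Over the interval, μ = 6.9 × 0.75 = 5.175 (a 45-minute period = 0.75 hours).
P(N = 9) = e^(−5.175) · 5.175^9/9! ≈ 0.0415.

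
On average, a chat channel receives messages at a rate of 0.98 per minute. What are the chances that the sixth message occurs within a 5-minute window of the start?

Over the interval, μ = 0.98 × 5 = 4.9 (a 5-minute window = 5 minutes).
The sixth arrival falls in the interval iff at least 6 events occur there: P(S_6 ≤ t) = P(N ≥ 6) = 1 − P(N ≤ 5) ≈ 0.3665.

0.3665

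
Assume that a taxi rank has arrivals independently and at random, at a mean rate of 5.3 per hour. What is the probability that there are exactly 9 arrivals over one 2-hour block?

Over the interval, μ = 5.3 × 2 = 10.6 (a 2-hour block = 2 hours).
P(N = 9) = e^(−μ) μ^9/9! = e^(−10.6) · 10.6^9/362880 ≈ 0.1160.

0.1160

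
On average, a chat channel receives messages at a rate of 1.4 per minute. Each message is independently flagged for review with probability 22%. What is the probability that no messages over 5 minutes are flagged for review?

0.2144

Thinning: the messages that are flagged for review themselves form a Poisson process with rate 0.22 × 1.4 = 0.308 per minute.
Over the interval, μ = 0.308 × 5 = 1.54 (5 minutes).
P(N = 0) = e^(−1.54) · 1.54^0/0! ≈ 0.2144.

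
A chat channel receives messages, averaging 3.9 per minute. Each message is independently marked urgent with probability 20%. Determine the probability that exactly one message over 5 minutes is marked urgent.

Thinning: the messages that are marked urgent themselves form a Poisson process with rate 0.2 × 3.9 = 0.78 per minute.
Over the interval, μ = 0.78 × 5 = 3.9 (5 minutes).
P(N = 1) = e^(−3.9) · 3.9^1/1! ≈ 0.0789.

0.0789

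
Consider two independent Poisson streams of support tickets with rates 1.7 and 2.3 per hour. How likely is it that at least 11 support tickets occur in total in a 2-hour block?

Independent Poisson processes superpose: combined rate λ = 1.7 + 2.3 = 4 per hour.
Over the interval, μ = 4 × 2 = 8 (a 2-hour block = 2 hours).
P(N ≥ 11) = 1 − P(N ≤ 10) ≈ 0.1841.

0.1841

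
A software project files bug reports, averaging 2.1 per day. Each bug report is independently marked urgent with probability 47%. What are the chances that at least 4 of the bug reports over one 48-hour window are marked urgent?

Thinning: the bug reports that are marked urgent themselves form a Poisson process with rate 0.47 × 2.1 = 0.987 per day.
Over the interval, μ = 0.987 × 2 = 1.974 (a 48-hour window = 2 days).
P(N ≥ 4) = 1 − P(N ≤ 3) ≈ 0.1382.

0.1382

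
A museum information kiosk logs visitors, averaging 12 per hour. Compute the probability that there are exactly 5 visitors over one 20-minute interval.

Over the interval, μ = 12 × 1/3 = 4 (a 20-minute interval = 1/3 hours).
P(N = 5) = e^(−μ) μ^5/5! = e^(−4) · 4^5/120 ≈ 0.1563.

0.1563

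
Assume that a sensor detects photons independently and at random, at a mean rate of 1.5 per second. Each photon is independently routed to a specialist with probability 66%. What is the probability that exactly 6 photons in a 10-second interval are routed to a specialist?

Thinning: the photons that are routed to a specialist themselves form a Poisson process with rate 0.66 × 1.5 = 0.99 per second.
Over the interval, μ = 0.99 × 10 = 9.9 (a 10-second interval = 10 seconds).
P(N = 6) = e^(−9.9) · 9.9^6/6! ≈ 0.0656.

0.0656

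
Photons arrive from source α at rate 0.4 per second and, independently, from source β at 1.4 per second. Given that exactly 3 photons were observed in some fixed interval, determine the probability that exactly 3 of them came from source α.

Given the total, each event is independently from source α with probability p = λ_α/(λ_α+λ_β) = 0.4/1.8 ≈ 0.2222.
So K ~ Binomial(3, 0.4/1.8): P(K = 3) = C(3,3) · (0.4/1.8)^3 · (1.4/1.8)^0 ≈ 0.0110.

0.0110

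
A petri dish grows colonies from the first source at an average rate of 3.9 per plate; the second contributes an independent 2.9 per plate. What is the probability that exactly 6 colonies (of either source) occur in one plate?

0.1529

Independent Poisson processes superpose: combined rate λ = 3.9 + 2.9 = 6.8 per plate.
So μ = 6.8.
P(N = 6) = e^(−6.8) · 6.8^6/6! ≈ 0.1529.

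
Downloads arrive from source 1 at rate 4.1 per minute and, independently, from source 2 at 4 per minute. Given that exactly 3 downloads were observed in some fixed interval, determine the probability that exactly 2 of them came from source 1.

0.3796

Given the total, each event is independently from source 1 with probability p = λ_1/(λ_1+λ_2) = 4.1/8.1 ≈ 0.5062.
So K ~ Binomial(3, 4.1/8.1): P(K = 2) = C(3,2) · (4.1/8.1)^2 · (4/8.1)^1 ≈ 0.3796.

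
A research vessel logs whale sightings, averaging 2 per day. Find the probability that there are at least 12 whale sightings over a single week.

Over the interval, μ = 2 × 7 = 14 (a week = 7 days).
P(N ≥ 12) = 1 − P(N ≤ 11) = 1 − Σ_{j=0}^{11} e^(−μ) μ^j/j! ≈ 0.7400.

0.7400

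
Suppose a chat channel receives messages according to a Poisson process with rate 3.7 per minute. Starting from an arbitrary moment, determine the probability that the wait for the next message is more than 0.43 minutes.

0.2037

The wait for the next event is exponential with rate λ = 3.7 per minute.
P(T > 0.43) = e^(−λt) = e^(−3.7 × 0.43) = e^(−1.591) ≈ 0.2037.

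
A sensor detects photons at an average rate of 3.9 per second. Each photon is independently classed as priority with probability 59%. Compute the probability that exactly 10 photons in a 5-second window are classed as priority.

Thinning: the photons that are classed as priority themselves form a Poisson process with rate 0.59 × 3.9 = 2.301 per second.
Over the interval, μ = 2.301 × 5 = 11.505 (a 5-second window = 5 seconds).
P(N = 10) = e^(−11.505) · 11.505^10/10! ≈ 0.1129.

0.1129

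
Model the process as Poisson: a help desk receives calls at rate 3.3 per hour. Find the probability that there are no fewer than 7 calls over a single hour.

With mean μ = 3.3 per hour,
P(N ≥ 7) = 1 − P(N ≤ 6) = 1 − Σ_{j=0}^{6} e^(−μ) μ^j/j! ≈ 0.0510.

0.0510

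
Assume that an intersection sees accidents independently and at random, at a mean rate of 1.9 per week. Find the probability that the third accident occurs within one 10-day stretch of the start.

Over the interval, μ = 1.9 × 10/7 ≈ 2.71429 (a 10-day stretch = 10/7 weeks).
The third arrival falls in the interval iff at least 3 events occur there: P(S_3 ≤ t) = P(N ≥ 3) = 1 − P(N ≤ 2) ≈ 0.5099.

0.5099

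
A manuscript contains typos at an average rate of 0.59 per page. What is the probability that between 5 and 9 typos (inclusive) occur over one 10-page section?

0.6241

Over the interval, μ = 0.59 × 10 = 5.9 (a 10-page section = 10 pages).
P(5 ≤ N ≤ 9) = Σ_{j=5}^{9} e^(−5.9) · 5.9^j/j! ≈ 0.6241.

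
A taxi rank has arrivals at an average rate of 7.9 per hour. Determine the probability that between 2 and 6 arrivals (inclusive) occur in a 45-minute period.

0.5998

Over the interval, μ = 7.9 × 0.75 = 5.925 (a 45-minute period = 0.75 hours).
P(2 ≤ N ≤ 6) = Σ_{j=2}^{6} e^(−5.925) · 5.925^j/j! ≈ 0.5998.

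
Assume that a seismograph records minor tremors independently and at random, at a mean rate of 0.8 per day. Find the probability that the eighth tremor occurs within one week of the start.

0.2030

Over the interval, μ = 0.8 × 7 = 5.6 (a week = 7 days).
The eighth arrival falls in the interval iff at least 8 events occur there: P(S_8 ≤ t) = P(N ≥ 8) = 1 − P(N ≤ 7) ≈ 0.2030.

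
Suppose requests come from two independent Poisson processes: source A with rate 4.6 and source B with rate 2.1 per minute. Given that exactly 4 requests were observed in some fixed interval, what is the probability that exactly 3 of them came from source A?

Given the total, each event is independently from source A with probability p = λ_A/(λ_A+λ_B) = 4.6/6.7 ≈ 0.6866.
So K ~ Binomial(4, 4.6/6.7): P(K = 3) = C(4,3) · (4.6/6.7)^3 · (2.1/6.7)^1 ≈ 0.4057.

0.4057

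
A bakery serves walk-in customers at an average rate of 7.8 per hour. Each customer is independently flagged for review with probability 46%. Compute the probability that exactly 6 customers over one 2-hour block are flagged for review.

Thinning: the customers that are flagged for review themselves form a Poisson process with rate 0.46 × 7.8 = 3.588 per hour.
Over the interval, μ = 3.588 × 2 = 7.176 (a 2-hour block = 2 hours).
P(N = 6) = e^(−7.176) · 7.176^6/6! ≈ 0.1450.

0.1450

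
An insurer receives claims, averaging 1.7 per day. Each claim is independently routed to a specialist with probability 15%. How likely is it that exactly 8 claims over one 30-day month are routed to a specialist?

Thinning: the claims that are routed to a specialist themselves form a Poisson process with rate 0.15 × 1.7 = 0.255 per day.
Over the interval, μ = 0.255 × 30 = 7.65 (a 30-day month = 30 days).
P(N = 8) = e^(−7.65) · 7.65^8/8! ≈ 0.1385.

0.1385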